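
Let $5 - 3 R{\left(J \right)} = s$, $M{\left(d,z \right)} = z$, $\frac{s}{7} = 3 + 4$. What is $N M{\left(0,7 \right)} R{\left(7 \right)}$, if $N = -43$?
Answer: $\frac{13244}{3} \approx 4414.7$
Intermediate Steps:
$s = 49$ ($s = 7 \left(3 + 4\right) = 7 \cdot 7 = 49$)
$R{\left(J \right)} = - \frac{44}{3}$ ($R{\left(J \right)} = \frac{5}{3} - \frac{49}{3} = - \frac{44}{3}$)
$N M{\left(0,7 \right)} R{\left(7 \right)} = \left(-43\right) 7 \left(- \frac{44}{3}\right) = \left(-301\right) \left(- \frac{44}{3}\right) = \frac{13244}{3}$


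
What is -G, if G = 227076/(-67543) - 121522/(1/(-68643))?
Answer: -563419028667702/67543 ≈ -8.3416e+9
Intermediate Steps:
G = 563419028667702/67543 (G = 227076*(-1/67543) - 121522/(-1/68643) = -227076/67543 - 121522*(-68643) = -227076/67543 + 8341634646 = 563419028667702/67543 ≈ 8.3416e+9)
-G = -1*563419028667702/67543 = -563419028667702/67543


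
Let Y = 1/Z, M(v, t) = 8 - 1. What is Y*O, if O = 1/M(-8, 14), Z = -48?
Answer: -1/336 ≈ -0.0029762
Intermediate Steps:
M(v, t) = 7
O = ⅐ (O = 1/7 = ⅐ ≈ 0.14286)
Y = -1/48 (Y = 1/(-48) = -1/48 ≈ -0.020833)
Y*O = -1/48*⅐ = -1/336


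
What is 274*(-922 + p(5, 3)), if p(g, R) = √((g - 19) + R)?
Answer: -252628 + 274*I*√11 ≈ -2.5263e+5 + 908.75*I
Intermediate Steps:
p(g, R) = √(-19 + R + g) (p(g, R) = √((-19 + g) + R) = √(-19 + R + g))
274*(-922 + p(5, 3)) = 274*(-922 + √(-19 + 3 + 5)) = 274*(-922 + √(-11)) = 274*(-922 + I*√11) = -252628 + 274*I*√11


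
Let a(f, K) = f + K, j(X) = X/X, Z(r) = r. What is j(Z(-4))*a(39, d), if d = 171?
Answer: 210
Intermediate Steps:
j(X) = 1
a(f, K) = K + f
j(Z(-4))*a(39, d) = 1*(171 + 39) = 1*210 = 210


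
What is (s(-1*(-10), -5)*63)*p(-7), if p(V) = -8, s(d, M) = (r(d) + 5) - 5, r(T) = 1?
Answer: -504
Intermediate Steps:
s(d, M) = 1 (s(d, M) = (1 + 5) - 5 = 6 - 5 = 1)
(s(-1*(-10), -5)*63)*p(-7) = (1*63)*(-8) = 63*(-8) = -504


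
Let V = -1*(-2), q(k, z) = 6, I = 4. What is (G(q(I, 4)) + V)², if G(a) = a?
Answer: 64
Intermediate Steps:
V = 2
(G(q(I, 4)) + V)² = (6 + 2)² = 8² = 64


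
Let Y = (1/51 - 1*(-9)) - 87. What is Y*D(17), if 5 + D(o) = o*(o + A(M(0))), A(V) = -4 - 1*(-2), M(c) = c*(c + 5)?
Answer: -994250/51 ≈ -19495.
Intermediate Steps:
M(c) = c*(5 + c)
A(V) = -2 (A(V) = -4 + 2 = -2)
Y = -3977/51 (Y = (1/51 + 9) - 87 = 460/51 - 87 = -3977/51 ≈ -77.980)
D(o) = -5 + o*(-2 + o) (D(o) = -5 + o*(o - 2) = -5 + o*(-2 + o))
Y*D(17) = -3977*(-5 + 17² - 2*17)/51 = -3977*(-5 + 289 - 34)/51 = -3977/51*250 = -994250/51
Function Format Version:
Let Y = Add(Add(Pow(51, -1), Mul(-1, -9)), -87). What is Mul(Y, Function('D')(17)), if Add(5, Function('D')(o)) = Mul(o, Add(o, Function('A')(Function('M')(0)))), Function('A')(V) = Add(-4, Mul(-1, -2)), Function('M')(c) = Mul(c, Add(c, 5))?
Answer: Rational(-994250, 51) ≈ -19495.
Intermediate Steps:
Function('M')(c) = Mul(c, Add(5, c))
Function('A')(V) = -2 (Function('A')(V) = Add(-4, 2) = -2)
Y = Rational(-3977, 51) (Y = Add(Add(Rational(1, 51), 9), -87) = Add(Rational(460, 51), -87) = Rational(-3977, 51) ≈ -77.980)
Function('D')(o) = Add(-5, Mul(o, Add(-2, o))) (Function('D')(o) = Add(-5, Mul(o, Add(o, -2))) = Add(-5, Mul(o, Add(-2, o))))
Mul(Y, Function('D')(17)) = Mul(Rational(-3977, 51), Add(-5, Pow(17, 2), Mul(-2, 17))) = Mul(Rational(-3977, 51), Add(-5, 289, -34)) = Mul(Rational(-3977, 51), 250) = Rational(-994250, 51)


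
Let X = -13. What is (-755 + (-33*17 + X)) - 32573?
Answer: -33902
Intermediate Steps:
(-755 + (-33*17 + X)) - 32573 = (-755 + (-33*17 - 13)) - 32573 = (-755 + (-561 - 13)) - 32573 = (-755 - 574) - 32573 = -1329 - 32573 = -33902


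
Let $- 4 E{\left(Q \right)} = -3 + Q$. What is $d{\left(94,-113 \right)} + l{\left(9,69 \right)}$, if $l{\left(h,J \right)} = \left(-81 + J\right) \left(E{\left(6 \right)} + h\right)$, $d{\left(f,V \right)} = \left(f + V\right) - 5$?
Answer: $-123$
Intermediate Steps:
$E{\left(Q \right)} = \frac{3}{4} - \frac{Q}{4}$ ($E{\left(Q \right)} = - \frac{-3 + Q}{4} = \frac{3}{4} - \frac{Q}{4}$)
$d{\left(f,V \right)} = -5 + V + f$ ($d{\left(f,V \right)} = \left(V + f\right) - 5 = -5 + V + f$)
$l{\left(h,J \right)} = \left(-81 + J\right) \left(- \frac{3}{4} + h\right)$ ($l{\left(h,J \right)} = \left(-81 + J\right) \left(\left(\frac{3}{4} - \frac{3}{2}\right) + h\right) = \left(-81 + J\right) \left(- \frac{3}{4} + h\right)$)
$d{\left(94,-113 \right)} + l{\left(9,69 \right)} = \left(-5 - 113 + 94\right) + \left(\frac{243}{4} - 729 - \frac{207}{4} + 69 \cdot 9\right) = -24 + \left(\frac{243}{4} - 729 - \frac{207}{4} + 621\right) = -24 - 99 = -123$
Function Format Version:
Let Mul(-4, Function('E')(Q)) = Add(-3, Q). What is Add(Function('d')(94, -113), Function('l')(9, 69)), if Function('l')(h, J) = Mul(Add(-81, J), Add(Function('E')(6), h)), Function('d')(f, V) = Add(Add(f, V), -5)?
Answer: -123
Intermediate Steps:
Function('E')(Q) = Add(Rational(3, 4), Mul(Rational(-1, 4), Q)) (Function('E')(Q) = Mul(Rational(-1, 4), Add(-3, Q)) = Add(Rational(3, 4), Mul(Rational(-1, 4), Q)))
Function('d')(f, V) = Add(-5, V, f) (Function('d')(f, V) = Add(Add(V, f), -5) = Add(-5, V, f))
Function('l')(h, J) = Mul(Add(-81, J), Add(Rational(-3, 4), h)) (Function('l')(h, J) = Mul(Add(-81, J), Add(Add(Rational(3, 4), Mul(Rational(-1, 4), 6)), h)) = Mul(Add(-81, J), Add(Add(Rational(3, 4), Rational(-3, 2)), h)) = Mul(Add(-81, J), Add(Rational(-3, 4), h)))
Add(Function('d')(94, -113), Function('l')(9, 69)) = Add(Add(-5, -113, 94), Add(Rational(243, 4), Mul(-81, 9), Mul(Rational(-3, 4), 69), Mul(69, 9))) = Add(-24, Add(Rational(243, 4), -729, Rational(-207, 4), 621)) = Add(-24, -99) = -123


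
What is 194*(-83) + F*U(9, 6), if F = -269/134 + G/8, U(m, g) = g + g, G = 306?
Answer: -1049695/67 ≈ -15667.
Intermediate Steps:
U(m, g) = 2*g
F = 9713/268 (F = -269/134 + 306/8 = -269*1/134 + 306*(⅛) = -269/134 + 153/4 = 9713/268 ≈ 36.243)
194*(-83) + F*U(9, 6) = 194*(-83) + 9713*(2*6)/268 = -16102 + (9713/268)*12 = -16102 + 29139/67 = -1049695/67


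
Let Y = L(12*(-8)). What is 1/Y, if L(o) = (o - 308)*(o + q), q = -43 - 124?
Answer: 1/106252 ≈ 9.4116e-6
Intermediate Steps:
q = -167
L(o) = (-308 + o)*(-167 + o) (L(o) = (o - 308)*(o - 167) = (-308 + o)*(-167 + o))
Y = 106252 (Y = 51436 + (12*(-8))² - 5700*(-8) = 51436 + (-96)² - 475*(-96) = 51436 + 9216 + 45600 = 106252)
1/Y = 1/106252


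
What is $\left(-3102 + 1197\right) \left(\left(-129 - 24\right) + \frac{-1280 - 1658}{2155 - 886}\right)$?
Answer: $\frac{125155325}{423} \approx 2.9588 \cdot 10^{5}$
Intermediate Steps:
$\left(-3102 + 1197\right) \left(\left(-129 - 24\right) + \frac{-1280 - 1658}{2155 - 886}\right) = - 1905 \left(\left(-129 - 24\right) - \frac{2938}{1269}\right) = - 1905 \left(-153 - \frac{2938}{1269}\right) = \left(-1905\right) \left(- \frac{197095}{1269}\right) = \frac{125155325}{423}$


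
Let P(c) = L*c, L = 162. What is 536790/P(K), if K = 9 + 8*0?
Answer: 89465/243 ≈ 368.17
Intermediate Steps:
K = 9 (K = 9 + 0 = 9)
P(c) = 162*c
536790/P(K) = 536790/((162*9)) = 536790/1458 = 536790*(1/1458) = 89465/243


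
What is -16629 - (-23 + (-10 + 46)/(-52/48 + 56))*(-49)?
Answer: -11680036/659 ≈ -17724.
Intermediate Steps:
-16629 - (-23 + (-10 + 46)/(-52/48 + 56))*(-49) = -16629 - (-23 + 36/(-52*1/48 + 56))*(-49) = -16629 - (-23 + 36/(-13/12 + 56))*(-49) = -16629 - (-23 + 36/(659/12))*(-49) = -16629 - (-23 + 36*(12/659))*(-49) = -16629 - (-23 + 432/659)*(-49) = -16629 - (-14725)*(-49)/659 = -16629 - 1*721525/659 = -16629 - 721525/659 = -11680036/659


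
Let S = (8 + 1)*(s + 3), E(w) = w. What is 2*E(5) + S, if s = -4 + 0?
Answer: 1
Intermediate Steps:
s = -4
S = -9 (S = (8 + 1)*(-4 + 3) = 9*(-1) = -9)
2*E(5) + S = 2*5 - 9 = 10 - 9 = 1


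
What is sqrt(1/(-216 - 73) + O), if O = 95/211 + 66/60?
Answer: 3*sqrt(221130110)/35870 ≈ 1.2437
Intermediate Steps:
O = 3271/2110 (O = 95*(1/211) + 66*(1/60) = 95/211 + 11/10 = 3271/2110 ≈ 1.5502)
sqrt(1/(-216 - 73) + O) = sqrt(1/(-216 - 73) + 3271/2110) = sqrt(1/(-289) + 3271/2110) = sqrt(-1/289 + 3271/2110) = sqrt(943209/609790) = 3*sqrt(221130110)/35870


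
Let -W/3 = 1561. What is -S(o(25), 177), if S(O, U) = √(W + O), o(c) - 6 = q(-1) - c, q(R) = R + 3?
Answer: -10*I*√47 ≈ -68.557*I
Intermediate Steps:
q(R) = 3 + R
W = -4683 (W = -3*1561 = -4683)
o(c) = 8 - c (o(c) = 6 + ((3 - 1) - c) = 6 + (2 - c) = 8 - c)
S(O, U) = √(-4683 + O)
-S(o(25), 177) = -√(-4683 + (8 - 1*25)) = -√(-4683 + (8 - 25)) = -√(-4683 - 17) = -√(-4700) = -10*I*√47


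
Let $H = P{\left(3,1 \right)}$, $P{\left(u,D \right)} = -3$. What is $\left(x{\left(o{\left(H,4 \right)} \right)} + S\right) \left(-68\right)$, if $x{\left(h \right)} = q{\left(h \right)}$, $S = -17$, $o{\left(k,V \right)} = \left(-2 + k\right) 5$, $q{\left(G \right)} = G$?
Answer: $2856$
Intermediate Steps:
$H = -3$
$o{\left(k,V \right)} = -10 + 5 k$
$x{\left(h \right)} = h$
$\left(x{\left(o{\left(H,4 \right)} \right)} + S\right) \left(-68\right) = \left(\left(-10 + 5 \left(-3\right)\right) - 17\right) \left(-68\right) = \left(\left(-10 - 15\right) - 17\right) \left(-68\right) = \left(-25 - 17\right) \left(-68\right) = \left(-42\right) \left(-68\right) = 2856$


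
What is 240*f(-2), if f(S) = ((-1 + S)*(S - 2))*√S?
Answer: 2880*I*√2 ≈ 4072.9*I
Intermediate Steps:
f(S) = √S*(-1 + S)*(-2 + S) (f(S) = ((-1 + S)*(-2 + S))*√S = √S*(-1 + S)*(-2 + S))
240*f(-2) = 240*(√(-2)*(2 + (-2)² - 3*(-2))) = 240*((I*√2)*(2 + 4 + 6)) = 240*((I*√2)*12) = 240*(12*I*√2) = 2880*I*√2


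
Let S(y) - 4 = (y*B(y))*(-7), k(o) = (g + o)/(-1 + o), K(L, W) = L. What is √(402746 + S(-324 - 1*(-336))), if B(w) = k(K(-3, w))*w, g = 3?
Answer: 15*√1790 ≈ 634.63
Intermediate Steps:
k(o) = (3 + o)/(-1 + o)
B(w) = 0 (B(w) = ((3 - 3)/(-1 - 3))*w = (0/(-4))*w = (-¼*0)*w = 0*w = 0)
S(y) = 4 (S(y) = 4 + (y*0)*(-7) = 4 + 0*(-7) = 4 + 0 = 4)
√(402746 + S(-324 - 1*(-336))) = √(402746 + 4) = √402750 = 15*√1790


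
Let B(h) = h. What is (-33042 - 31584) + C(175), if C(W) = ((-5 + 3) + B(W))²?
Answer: -34697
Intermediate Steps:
C(W) = (-2 + W)² (C(W) = ((-5 + 3) + W)² = (-2 + W)²)
(-33042 - 31584) + C(175) = (-33042 - 31584) + (-2 + 175)² = -64626 + 173² = -64626 + 29929 = -34697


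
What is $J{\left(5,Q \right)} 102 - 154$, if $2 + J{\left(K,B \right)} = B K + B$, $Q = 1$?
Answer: $254$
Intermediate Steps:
$J{\left(K,B \right)} = -2 + B + B K$ ($J{\left(K,B \right)} = -2 + \left(B K + B\right) = -2 + \left(B + B K\right) = -2 + B + B K$)
$J{\left(5,Q \right)} 102 - 154 = \left(-2 + 1 + 1 \cdot 5\right) 102 - 154 = \left(-2 + 1 + 5\right) 102 - 154 = 4 \cdot 102 - 154 = 408 - 154 = 254$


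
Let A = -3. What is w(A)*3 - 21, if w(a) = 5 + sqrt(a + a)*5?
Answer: -6 + 15*I*sqrt(6) ≈ -6.0 + 36.742*I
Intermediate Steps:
w(a) = 5 + 5*sqrt(2)*sqrt(a) (w(a) = 5 + sqrt(2*a)*5 = 5 + (sqrt(2)*sqrt(a))*5 = 5 + 5*sqrt(2)*sqrt(a))
w(A)*3 - 21 = (5 + 5*sqrt(2)*sqrt(-3))*3 - 21 = (5 + 5*sqrt(2)*(I*sqrt(3)))*3 - 21 = (5 + 5*I*sqrt(6))*3 - 21 = (15 + 15*I*sqrt(6)) - 21 = -6 + 15*I*sqrt(6)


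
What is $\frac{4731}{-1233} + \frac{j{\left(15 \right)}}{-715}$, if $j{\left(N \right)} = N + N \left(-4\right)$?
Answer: $- \frac{221812}{58773} \approx -3.774$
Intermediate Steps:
$j{\left(N \right)} = - 3 N$ ($j{\left(N \right)} = N - 4 N = - 3 N$)
$\frac{4731}{-1233} + \frac{j{\left(15 \right)}}{-715} = \frac{4731}{-1233} + \frac{\left(-3\right) 15}{-715} = 4731 \left(- \frac{1}{1233}\right) - - \frac{9}{143} = - \frac{1577}{411} + \frac{9}{143} = - \frac{221812}{58773}$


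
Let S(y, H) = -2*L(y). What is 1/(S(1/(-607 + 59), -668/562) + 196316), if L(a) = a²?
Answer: 150152/29477240031 ≈ 5.0938e-6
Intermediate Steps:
S(y, H) = -2*y²
1/(S(1/(-607 + 59), -668/562) + 196316) = 1/(-2/(-607 + 59)² + 196316) = 1/(-2*(1/(-548))² + 196316) = 1/(-2*(-1/548)² + 196316) = 1/(-2*1/300304 + 196316) = 1/(-1/150152 + 196316) = 1/(29477240031/150152) = 150152/29477240031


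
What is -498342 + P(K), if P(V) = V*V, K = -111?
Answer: -486021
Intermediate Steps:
P(V) = V**2
-498342 + P(K) = -498342 + (-111)**2 = -498342 + 12321 = -486021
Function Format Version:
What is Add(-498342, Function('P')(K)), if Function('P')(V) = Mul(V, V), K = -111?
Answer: -486021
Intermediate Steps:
Function('P')(V) = Pow(V, 2)
Add(-498342, Function('P')(K)) = Add(-498342, Pow(-111, 2)) = Add(-498342, 12321) = -486021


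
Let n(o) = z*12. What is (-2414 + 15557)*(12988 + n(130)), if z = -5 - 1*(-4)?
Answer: 170543568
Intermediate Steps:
z = -1 (z = -5 + 4 = -1)
n(o) = -12 (n(o) = -1*12 = -12)
(-2414 + 15557)*(12988 + n(130)) = (-2414 + 15557)*(12988 - 12) = 13143*12976 = 170543568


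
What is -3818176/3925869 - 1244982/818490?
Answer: -1335462518933/535547419635 ≈ -2.4936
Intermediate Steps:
-3818176/3925869 - 1244982/818490 = -3818176*1/3925869 - 1244982*1/818490 = -3818176/3925869 - 207497/136415 = -1335462518933/535547419635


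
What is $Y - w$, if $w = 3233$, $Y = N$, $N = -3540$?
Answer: $-6773$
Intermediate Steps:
$Y = -3540$
$Y - w = -3540 - 3233 = -6773$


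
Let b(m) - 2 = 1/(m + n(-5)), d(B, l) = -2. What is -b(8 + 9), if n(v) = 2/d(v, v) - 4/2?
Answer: -29/14 ≈ -2.0714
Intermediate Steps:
n(v) = -3 (n(v) = 2/(-2) - 4/2 = 2*(-½) - 4*½ = -1 - 2 = -3)
b(m) = 2 + 1/(-3 + m) (b(m) = 2 + 1/(m - 3) = 2 + 1/(-3 + m))
-b(8 + 9) = -(5 - 2*(8 + 9))/(3 - (8 + 9)) = -(5 - 2*17)/(3 - 1*17) = -(5 - 34)/(3 - 17) = -(-29)/(-14) = -(-1)*(-29)/14 = -1*29/14 = -29/14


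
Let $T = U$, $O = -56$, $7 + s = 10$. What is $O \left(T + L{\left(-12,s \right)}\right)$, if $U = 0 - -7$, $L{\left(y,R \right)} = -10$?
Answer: $168$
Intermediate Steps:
$s = 3$ ($s = -7 + 10 = 3$)
$U = 7$ ($U = 0 + 7 = 7$)
$T = 7$
$O \left(T + L{\left(-12,s \right)}\right) = - 56 \left(7 - 10\right) = \left(-56\right) \left(-3\right) = 168$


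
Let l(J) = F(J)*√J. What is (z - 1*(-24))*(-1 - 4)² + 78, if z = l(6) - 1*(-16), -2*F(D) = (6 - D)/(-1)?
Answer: 1078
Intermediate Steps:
F(D) = 3 - D/2 (F(D) = -(6 - D)/(2*(-1)) = -(6 - D)*(-1)/2 = -(-6 + D)/2 = 3 - D/2)
l(J) = √J*(3 - J/2) (l(J) = (3 - J/2)*√J = √J*(3 - J/2))
z = 16 (z = √6*(6 - 1*6)/2 - 1*(-16) = √6*(6 - 6)/2 + 16 = (½)*√6*0 + 16 = 0 + 16 = 16)
(z - 1*(-24))*(-1 - 4)² + 78 = (16 - 1*(-24))*(-1 - 4)² + 78 = (16 + 24)*(-5)² + 78 = 40*25 + 78 = 1000 + 78 = 1078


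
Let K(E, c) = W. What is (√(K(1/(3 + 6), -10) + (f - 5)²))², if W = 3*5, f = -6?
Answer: 136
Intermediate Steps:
W = 15
K(E, c) = 15
(√(K(1/(3 + 6), -10) + (f - 5)²))² = (√(15 + (-6 - 5)²))² = (√(15 + (-11)²))² = (√(15 + 121))² = (√136)² = (2*√34)² = 136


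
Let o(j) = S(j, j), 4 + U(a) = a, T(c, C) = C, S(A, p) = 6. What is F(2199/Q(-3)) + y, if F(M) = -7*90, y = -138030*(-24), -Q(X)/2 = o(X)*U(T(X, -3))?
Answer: 3312090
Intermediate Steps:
U(a) = -4 + a
o(j) = 6
Q(X) = 84 (Q(X) = -12*(-4 - 3) = -12*(-7) = -2*(-42) = 84)
y = 3312720
F(M) = -630
F(2199/Q(-3)) + y = -630 + 3312720 = 3312090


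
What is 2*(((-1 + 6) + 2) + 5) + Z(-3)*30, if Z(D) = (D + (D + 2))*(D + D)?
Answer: 744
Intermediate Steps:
Z(D) = 2*D*(2 + 2*D) (Z(D) = (D + (2 + D))*(2*D) = (2 + 2*D)*(2*D) = 2*D*(2 + 2*D))
2*(((-1 + 6) + 2) + 5) + Z(-3)*30 = 2*(((-1 + 6) + 2) + 5) + (4*(-3)*(1 - 3))*30 = 2*((5 + 2) + 5) + (4*(-3)*(-2))*30 = 2*(7 + 5) + 24*30 = 2*12 + 720 = 24 + 720 = 744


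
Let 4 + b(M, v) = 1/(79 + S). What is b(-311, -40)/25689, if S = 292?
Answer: -1483/9530619 ≈ -0.00015560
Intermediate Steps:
b(M, v) = -1483/371 (b(M, v) = -4 + 1/(79 + 292) = -4 + 1/371 = -1483/371)
b(-311, -40)/25689 = -1483/371/25689 = -1483/371*1/25689 = -1483/9530619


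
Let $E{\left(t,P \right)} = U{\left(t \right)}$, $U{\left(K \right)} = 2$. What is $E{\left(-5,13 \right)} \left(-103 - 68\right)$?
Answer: $-342$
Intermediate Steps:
$E{\left(t,P \right)} = 2$
$E{\left(-5,13 \right)} \left(-103 - 68\right) = 2 \left(-103 - 68\right) = 2 \left(-171\right) = -342$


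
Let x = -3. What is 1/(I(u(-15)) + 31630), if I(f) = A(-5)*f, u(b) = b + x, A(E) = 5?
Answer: 1/31540 ≈ 3.1706e-5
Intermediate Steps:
u(b) = -3 + b (u(b) = b - 3 = -3 + b)
I(f) = 5*f
1/(I(u(-15)) + 31630) = 1/(5*(-3 - 15) + 31630) = 1/(5*(-18) + 31630) = 1/(-90 + 31630) = 1/31540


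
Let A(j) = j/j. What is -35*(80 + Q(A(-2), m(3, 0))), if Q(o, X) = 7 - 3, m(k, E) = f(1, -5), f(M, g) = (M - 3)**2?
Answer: -2940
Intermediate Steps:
A(j) = 1
f(M, g) = (-3 + M)**2
m(k, E) = 4 (m(k, E) = (-3 + 1)**2 = (-2)**2 = 4)
Q(o, X) = 4
-35*(80 + Q(A(-2), m(3, 0))) = -35*(80 + 4) = -35*84 = -2940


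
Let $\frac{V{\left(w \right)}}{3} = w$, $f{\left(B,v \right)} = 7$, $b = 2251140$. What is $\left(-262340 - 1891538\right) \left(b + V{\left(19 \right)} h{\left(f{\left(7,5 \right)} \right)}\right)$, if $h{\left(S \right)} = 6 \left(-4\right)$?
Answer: $-4845734415816$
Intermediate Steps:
$V{\left(w \right)} = 3 w$
$h{\left(S \right)} = -24$
$\left(-262340 - 1891538\right) \left(b + V{\left(19 \right)} h{\left(f{\left(7,5 \right)} \right)}\right) = \left(-262340 - 1891538\right) \left(2251140 + 3 \cdot 19 \left(-24\right)\right) = - 2153878 \left(2251140 + 57 \left(-24\right)\right) = - 2153878 \left(2251140 - 1368\right) = \left(-2153878\right) 2249772 = -4845734415816$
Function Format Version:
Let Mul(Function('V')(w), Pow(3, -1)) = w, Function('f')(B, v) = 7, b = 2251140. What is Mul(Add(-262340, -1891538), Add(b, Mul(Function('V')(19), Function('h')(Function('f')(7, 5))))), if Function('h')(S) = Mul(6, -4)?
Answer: -4845734415816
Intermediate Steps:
Function('V')(w) = Mul(3, w)
Function('h')(S) = -24
Mul(Add(-262340, -1891538), Add(b, Mul(Function('V')(19), Function('h')(Function('f')(7, 5))))) = Mul(Add(-262340, -1891538), Add(2251140, Mul(Mul(3, 19), -24))) = Mul(-2153878, Add(2251140, Mul(57, -24))) = Mul(-2153878, Add(2251140, -1368)) = Mul(-2153878, 2249772) = -4845734415816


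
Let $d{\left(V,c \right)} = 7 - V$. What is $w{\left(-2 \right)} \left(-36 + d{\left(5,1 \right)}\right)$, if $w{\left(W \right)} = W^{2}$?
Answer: $-136$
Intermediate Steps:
$w{\left(-2 \right)} \left(-36 + d{\left(5,1 \right)}\right) = \left(-2\right)^{2} \left(-36 + \left(7 - 5\right)\right) = 4 \left(-36 + \left(7 - 5\right)\right) = 4 \left(-36 + 2\right) = 4 \left(-34\right) = -136$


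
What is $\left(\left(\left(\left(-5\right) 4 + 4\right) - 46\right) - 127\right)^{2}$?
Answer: $35721$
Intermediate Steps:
$\left(\left(\left(\left(-5\right) 4 + 4\right) - 46\right) - 127\right)^{2} = \left(\left(\left(-20 + 4\right) - 46\right) - 127\right)^{2} = \left(\left(-16 - 46\right) - 127\right)^{2} = \left(-62 - 127\right)^{2} = \left(-189\right)^{2} = 35721$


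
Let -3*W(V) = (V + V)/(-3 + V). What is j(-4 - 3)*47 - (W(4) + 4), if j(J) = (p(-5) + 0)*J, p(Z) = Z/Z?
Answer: -991/3 ≈ -330.33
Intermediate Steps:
p(Z) = 1
W(V) = -2*V/(3*(-3 + V)) (W(V) = -(V + V)/(3*(-3 + V)) = -2*V/(3*(-3 + V)))
j(J) = J (j(J) = (1 + 0)*J = 1*J = J)
j(-4 - 3)*47 - (W(4) + 4) = (-4 - 3)*47 - (-2*4/(-9 + 3*4) + 4) = -7*47 - (-2*4/(-9 + 12) + 4) = -329 - (-2*4/3 + 4) = -329 - (-2*4*1/3 + 4) = -329 - (-8/3 + 4) = -329 - 1*4/3 = -329 - 4/3 = -991/3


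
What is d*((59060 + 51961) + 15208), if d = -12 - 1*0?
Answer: -1514748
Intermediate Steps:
d = -12 (d = -12 + 0 = -12)
d*((59060 + 51961) + 15208) = -12*((59060 + 51961) + 15208) = -12*(111021 + 15208) = -12*126229 = -1514748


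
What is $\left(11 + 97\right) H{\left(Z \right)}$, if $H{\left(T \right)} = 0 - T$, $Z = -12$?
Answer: $1296$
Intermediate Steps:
$H{\left(T \right)} = - T$
$\left(11 + 97\right) H{\left(Z \right)} = \left(11 + 97\right) \left(\left(-1\right) \left(-12\right)\right) = 108 \cdot 12 = 1296$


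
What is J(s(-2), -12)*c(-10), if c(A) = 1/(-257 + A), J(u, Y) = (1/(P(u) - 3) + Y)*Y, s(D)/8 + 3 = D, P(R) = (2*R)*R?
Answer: -153452/284533 ≈ -0.53931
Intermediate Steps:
P(R) = 2*R**2
s(D) = -24 + 8*D
J(u, Y) = Y*(Y + 1/(-3 + 2*u**2)) (J(u, Y) = (1/(2*u**2 - 3) + Y)*Y = (1/(-3 + 2*u**2) + Y)*Y = (Y + 1/(-3 + 2*u**2))*Y = Y*(Y + 1/(-3 + 2*u**2)))
J(s(-2), -12)*c(-10) = (-12*(1 - 3*(-12) + 2*(-12)*(-24 + 8*(-2))**2)/(-3 + 2*(-24 + 8*(-2))**2))/(-257 - 10) = -12*(1 + 36 + 2*(-12)*(-24 - 16)**2)/(-3 + 2*(-24 - 16)**2)/(-267) = -12*(1 + 36 + 2*(-12)*(-40)**2)/(-3 + 2*(-40)**2)*(-1/267) = -12*(1 + 36 + 2*(-12)*1600)/(-3 + 2*1600)*(-1/267) = -12*(1 + 36 - 38400)/(-3 + 3200)*(-1/267) = -12*(-38363)/3197*(-1/267) = -12*1/3197*(-38363)*(-1/267) = (460356/3197)*(-1/267) = -153452/284533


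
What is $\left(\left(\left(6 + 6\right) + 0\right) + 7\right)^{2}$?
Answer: $361$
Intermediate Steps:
$\left(\left(\left(6 + 6\right) + 0\right) + 7\right)^{2} = \left(\left(12 + 0\right) + 7\right)^{2} = \left(12 + 7\right)^{2} = 19^{2} = 361$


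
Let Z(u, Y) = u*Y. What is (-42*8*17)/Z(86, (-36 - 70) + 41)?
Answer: 2856/2795 ≈ 1.0218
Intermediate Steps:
Z(u, Y) = Y*u
(-42*8*17)/Z(86, (-36 - 70) + 41) = (-42*8*17)/((((-36 - 70) + 41)*86)) = (-336*17)/(((-106 + 41)*86)) = -5712/((-65*86)) = -5712/(-5590) = -5712*(-1/5590) = 2856/2795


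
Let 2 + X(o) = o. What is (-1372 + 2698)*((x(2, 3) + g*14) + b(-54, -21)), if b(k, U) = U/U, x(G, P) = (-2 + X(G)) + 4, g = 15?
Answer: 282438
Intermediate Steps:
X(o) = -2 + o
x(G, P) = G (x(G, P) = (-2 + (-2 + G)) + 4 = (-4 + G) + 4 = G)
b(k, U) = 1
(-1372 + 2698)*((x(2, 3) + g*14) + b(-54, -21)) = (-1372 + 2698)*((2 + 15*14) + 1) = 1326*((2 + 210) + 1) = 1326*(212 + 1) = 1326*213 = 282438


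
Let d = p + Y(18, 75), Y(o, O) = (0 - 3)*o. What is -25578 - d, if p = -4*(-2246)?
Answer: -34508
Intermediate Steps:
p = 8984
Y(o, O) = -3*o
d = 8930 (d = 8984 - 3*18 = 8984 - 54 = 8930)
-25578 - d = -25578 - 1*8930 = -25578 - 8930 = -34508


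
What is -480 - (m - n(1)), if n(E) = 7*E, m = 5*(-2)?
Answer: -463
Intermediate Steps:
m = -10
-480 - (m - n(1)) = -480 - (-10 - 7) = -480 - 1*(-17) = -480 + 17 = -463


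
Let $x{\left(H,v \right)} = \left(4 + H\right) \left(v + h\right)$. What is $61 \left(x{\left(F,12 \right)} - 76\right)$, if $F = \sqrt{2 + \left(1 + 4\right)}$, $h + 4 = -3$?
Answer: $-3416 + 305 \sqrt{7} \approx -2609.0$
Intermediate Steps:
$h = -7$ ($h = -4 - 3 = -7$)
$F = \sqrt{7}$ ($F = \sqrt{2 + 5} = \sqrt{7} \approx 2.6458$)
$x{\left(H,v \right)} = \left(-7 + v\right) \left(4 + H\right)$ ($x{\left(H,v \right)} = \left(4 + H\right) \left(v - 7\right) = \left(4 + H\right) \left(-7 + v\right) = \left(-7 + v\right) \left(4 + H\right)$)
$61 \left(x{\left(F,12 \right)} - 76\right) = 61 \left(\left(-28 - 7 \sqrt{7} + 4 \cdot 12 + \sqrt{7} \cdot 12\right) - 76\right) = 61 \left(\left(-28 - 7 \sqrt{7} + 48 + 12 \sqrt{7}\right) - 76\right) = 61 \left(\left(20 + 5 \sqrt{7}\right) - 76\right) = 61 \left(-56 + 5 \sqrt{7}\right) = -3416 + 305 \sqrt{7}$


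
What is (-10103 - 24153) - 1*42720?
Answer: -76976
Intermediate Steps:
(-10103 - 24153) - 1*42720 = -34256 - 42720 = -76976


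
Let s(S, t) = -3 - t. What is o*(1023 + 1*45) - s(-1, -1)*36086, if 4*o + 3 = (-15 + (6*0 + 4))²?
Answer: 103678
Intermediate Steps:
o = 59/2 (o = -¾ + (-15 + (6*0 + 4))²/4 = -¾ + (-15 + (0 + 4))²/4 = -¾ + (-15 + 4)²/4 = -¾ + (¼)*(-11)² = -¾ + (¼)*121 = -¾ + 121/4 = 59/2 ≈ 29.500)
o*(1023 + 1*45) - s(-1, -1)*36086 = 59*(1023 + 1*45)/2 - (-3 - 1*(-1))*36086 = 59*(1023 + 45)/2 - (-3 + 1)*36086 = (59/2)*1068 - (-2)*36086 = 31506 - 1*(-72172) = 31506 + 72172 = 103678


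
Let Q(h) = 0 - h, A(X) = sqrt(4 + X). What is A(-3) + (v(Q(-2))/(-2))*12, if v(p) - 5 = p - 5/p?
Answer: -26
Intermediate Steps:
Q(h) = -h
v(p) = 5 + p - 5/p (v(p) = 5 + (p - 5/p) = 5 + p - 5/p)
A(-3) + (v(Q(-2))/(-2))*12 = sqrt(4 - 3) + ((5 - 1*(-2) - 5/((-1*(-2))))/(-2))*12 = sqrt(1) + ((5 + 2 - 5/2)*(-1/2))*12 = 1 + ((5 + 2 - 5*1/2)*(-1/2))*12 = 1 + ((5 + 2 - 5/2)*(-1/2))*12 = 1 + ((9/2)*(-1/2))*12 = 1 - 9/4*12 = 1 - 27 = -26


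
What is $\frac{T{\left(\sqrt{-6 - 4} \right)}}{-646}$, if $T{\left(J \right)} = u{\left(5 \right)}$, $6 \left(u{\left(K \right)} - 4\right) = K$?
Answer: $- \frac{29}{3876} \approx -0.0074819$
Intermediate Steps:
$u{\left(K \right)} = 4 + \frac{K}{6}$
$T{\left(J \right)} = \frac{29}{6}$ ($T{\left(J \right)} = 4 + \frac{1}{6} \cdot 5 = 4 + \frac{5}{6} = \frac{29}{6}$)
$\frac{T{\left(\sqrt{-6 - 4} \right)}}{-646} = \frac{29}{6 \left(-646\right)} = \frac{29}{6} \left(- \frac{1}{646}\right) = - \frac{29}{3876}$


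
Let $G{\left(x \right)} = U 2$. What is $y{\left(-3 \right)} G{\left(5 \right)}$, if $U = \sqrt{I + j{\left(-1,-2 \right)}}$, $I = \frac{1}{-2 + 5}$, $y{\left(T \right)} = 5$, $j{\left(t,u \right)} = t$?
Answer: $\frac{10 i \sqrt{6}}{3} \approx 8.165 i$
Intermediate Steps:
$I = \frac{1}{3} \approx 0.33333$
$U = \frac{i \sqrt{6}}{3}$ ($U = \sqrt{\frac{1}{3} - 1} = \sqrt{- \frac{2}{3}} = \frac{i \sqrt{6}}{3} \approx 0.8165 i$)
$G{\left(x \right)} = \frac{2 i \sqrt{6}}{3}$ ($G{\left(x \right)} = \frac{i \sqrt{6}}{3} \cdot 2 = \frac{2 i \sqrt{6}}{3}$)
$y{\left(-3 \right)} G{\left(5 \right)} = 5 \frac{2 i \sqrt{6}}{3} = \frac{10 i \sqrt{6}}{3}$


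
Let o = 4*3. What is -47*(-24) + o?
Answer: 1140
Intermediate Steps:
o = 12
-47*(-24) + o = -47*(-24) + 12 = 1128 + 12 = 1140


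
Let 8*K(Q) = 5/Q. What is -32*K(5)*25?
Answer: -100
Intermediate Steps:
K(Q) = 5/(8*Q) (K(Q) = (5/Q)/8 = 5/(8*Q))
-32*K(5)*25 = -20/5*25 = -32*⅛*25 = -4*25 = -100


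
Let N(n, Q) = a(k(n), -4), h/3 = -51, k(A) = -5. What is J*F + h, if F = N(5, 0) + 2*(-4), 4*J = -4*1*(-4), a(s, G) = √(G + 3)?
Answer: -185 + 4*I ≈ -185.0 + 4.0*I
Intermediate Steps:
h = -153 (h = 3*(-51) = -153)
a(s, G) = √(3 + G)
N(n, Q) = I (N(n, Q) = √(3 - 4) = √(-1) = I)
J = 4 (J = (-4*1*(-4))/4 = (-4*(-4))/4 = (¼)*16 = 4)
F = -8 + I (F = I + 2*(-4) = I - 8 = -8 + I ≈ -8.0 + 1.0*I)
J*F + h = 4*(-8 + I) - 153 = (-32 + 4*I) - 153 = -185 + 4*I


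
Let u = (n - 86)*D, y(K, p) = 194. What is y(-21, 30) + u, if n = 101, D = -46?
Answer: -496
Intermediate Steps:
u = -690 (u = (101 - 86)*(-46) = 15*(-46) = -690)
y(-21, 30) + u = 194 - 690 = -496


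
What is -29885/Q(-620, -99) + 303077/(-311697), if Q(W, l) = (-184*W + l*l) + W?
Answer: -15557546314/12806694639 ≈ -1.2148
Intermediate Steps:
Q(W, l) = l² - 183*W (Q(W, l) = (-184*W + l²) + W = (l² - 184*W) + W = l² - 183*W)
-29885/Q(-620, -99) + 303077/(-311697) = -29885/((-99)² - 183*(-620)) + 303077/(-311697) = -29885/(9801 + 113460) + 303077*(-1/311697) = -29885/123261 - 303077/311697 = -15557546314/12806694639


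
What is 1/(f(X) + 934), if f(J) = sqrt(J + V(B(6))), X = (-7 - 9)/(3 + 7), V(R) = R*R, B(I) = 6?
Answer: 2335/2180804 - sqrt(215)/2180804 ≈ 0.0010640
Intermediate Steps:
V(R) = R**2
X = -8/5 (X = -16/10 = -16*1/10 = -8/5 ≈ -1.6000)
f(J) = sqrt(36 + J) (f(J) = sqrt(J + 6**2) = sqrt(J + 36) = sqrt(36 + J))
1/(f(X) + 934) = 1/(sqrt(36 - 8/5) + 934) = 1/(sqrt(172/5) + 934) = 1/(2*sqrt(215)/5 + 934) = 1/(934 + 2*sqrt(215)/5)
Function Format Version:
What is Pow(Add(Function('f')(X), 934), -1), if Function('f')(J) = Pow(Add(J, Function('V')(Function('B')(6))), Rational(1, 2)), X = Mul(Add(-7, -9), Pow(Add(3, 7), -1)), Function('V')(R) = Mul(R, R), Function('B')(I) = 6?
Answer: Add(Rational(2335, 2180804), Mul(Rational(-1, 2180804), Pow(215, Rational(1, 2)))) ≈ 0.0010640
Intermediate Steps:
Function('V')(R) = Pow(R, 2)
X = Rational(-8, 5) (X = Mul(-16, Pow(10, -1)) = Mul(-16, Rational(1, 10)) = Rational(-8, 5) ≈ -1.6000)
Function('f')(J) = Pow(Add(36, J), Rational(1, 2)) (Function('f')(J) = Pow(Add(J, Pow(6, 2)), Rational(1, 2)) = Pow(Add(J, 36), Rational(1, 2)) = Pow(Add(36, J), Rational(1, 2)))
Pow(Add(Function('f')(X), 934), -1) = Pow(Add(Pow(Add(36, Rational(-8, 5)), Rational(1, 2)), 934), -1) = Pow(Add(Pow(Rational(172, 5), Rational(1, 2)), 934), -1) = Pow(Add(Mul(Rational(2, 5), Pow(215, Rational(1, 2))), 934), -1) = Pow(Add(934, Mul(Rational(2, 5), Pow(215, Rational(1, 2)))), -1)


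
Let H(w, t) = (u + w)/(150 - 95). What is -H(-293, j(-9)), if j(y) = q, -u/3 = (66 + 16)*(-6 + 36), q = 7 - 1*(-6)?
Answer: 7673/55 ≈ 139.51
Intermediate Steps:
q = 13 (q = 7 + 6 = 13)
u = -7380 (u = -3*(66 + 16)*(-6 + 36) = -246*30 = -3*2460 = -7380)
j(y) = 13
H(w, t) = -1476/11 + w/55 (H(w, t) = (-7380 + w)/(150 - 95) = (-7380 + w)/55 = (-7380 + w)*(1/55) = -1476/11 + w/55)
-H(-293, j(-9)) = -(-1476/11 + (1/55)*(-293)) = -(-1476/11 - 293/55) = -1*(-7673/55) = 7673/55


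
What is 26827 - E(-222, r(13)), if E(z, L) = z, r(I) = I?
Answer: 27049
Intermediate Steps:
26827 - E(-222, r(13)) = 26827 - 1*(-222) = 26827 + 222 = 27049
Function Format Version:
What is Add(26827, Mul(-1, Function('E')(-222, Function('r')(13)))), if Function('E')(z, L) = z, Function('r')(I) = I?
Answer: 27049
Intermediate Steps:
Add(26827, Mul(-1, Function('E')(-222, Function('r')(13)))) = Add(26827, Mul(-1, -222)) = Add(26827, 222) = 27049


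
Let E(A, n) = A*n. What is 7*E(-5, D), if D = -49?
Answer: 1715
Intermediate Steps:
7*E(-5, D) = 7*(-5*(-49)) = 7*245 = 1715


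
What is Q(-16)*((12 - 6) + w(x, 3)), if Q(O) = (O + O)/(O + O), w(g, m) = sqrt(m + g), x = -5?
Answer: 6 + I*sqrt(2) ≈ 6.0 + 1.4142*I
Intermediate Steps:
w(g, m) = sqrt(g + m)
Q(O) = 1 (Q(O) = (2*O)/((2*O)) = (2*O)*(1/(2*O)) = 1)
Q(-16)*((12 - 6) + w(x, 3)) = 1*((12 - 6) + sqrt(-5 + 3)) = 1*(6 + sqrt(-2)) = 1*(6 + I*sqrt(2)) = 6 + I*sqrt(2)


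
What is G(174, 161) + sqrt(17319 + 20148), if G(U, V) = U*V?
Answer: 28014 + 3*sqrt(4163) ≈ 28208.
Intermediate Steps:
G(174, 161) + sqrt(17319 + 20148) = 174*161 + sqrt(17319 + 20148) = 28014 + sqrt(37467) = 28014 + 3*sqrt(4163)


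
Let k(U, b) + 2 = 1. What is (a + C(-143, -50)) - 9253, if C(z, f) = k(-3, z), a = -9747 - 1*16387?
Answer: -35388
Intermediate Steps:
a = -26134 (a = -9747 - 16387 = -26134)
k(U, b) = -1 (k(U, b) = -2 + 1 = -1)
C(z, f) = -1
(a + C(-143, -50)) - 9253 = (-26134 - 1) - 9253 = -26135 - 9253 = -35388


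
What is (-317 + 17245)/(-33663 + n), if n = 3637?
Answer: -8464/15013 ≈ -0.56378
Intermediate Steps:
(-317 + 17245)/(-33663 + n) = (-317 + 17245)/(-33663 + 3637) = 16928/(-30026) = 16928*(-1/30026) = -8464/15013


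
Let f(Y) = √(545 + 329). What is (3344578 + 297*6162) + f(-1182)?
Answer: 5174692 + √874 ≈ 5.1747e+6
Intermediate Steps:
f(Y) = √874
(3344578 + 297*6162) + f(-1182) = (3344578 + 297*6162) + √874 = (3344578 + 1830114) + √874 = 5174692 + √874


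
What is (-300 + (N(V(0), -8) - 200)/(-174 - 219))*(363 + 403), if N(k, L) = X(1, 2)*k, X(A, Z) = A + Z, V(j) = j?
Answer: -90158200/393 ≈ -2.2941e+5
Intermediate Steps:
N(k, L) = 3*k (N(k, L) = (1 + 2)*k = 3*k)
(-300 + (N(V(0), -8) - 200)/(-174 - 219))*(363 + 403) = (-300 + (3*0 - 200)/(-174 - 219))*(363 + 403) = (-300 + (0 - 200)/(-393))*766 = (-300 - 200*(-1/393))*766 = (-300 + 200/393)*766 = -117700/393*766 = -90158200/393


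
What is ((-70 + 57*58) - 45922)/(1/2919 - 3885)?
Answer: 62300217/5670157 ≈ 10.987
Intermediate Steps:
((-70 + 57*58) - 45922)/(1/2919 - 3885) = ((-70 + 3306) - 45922)/(1/2919 - 3885) = (3236 - 45922)/(-11340314/2919) = -42686*(-2919/11340314) = 62300217/5670157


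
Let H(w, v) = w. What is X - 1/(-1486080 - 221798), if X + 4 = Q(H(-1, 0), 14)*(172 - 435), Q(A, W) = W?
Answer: -6295238307/1707878 ≈ -3686.0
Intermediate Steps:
X = -3686 (X = -4 + 14*(172 - 435) = -4 + 14*(-263) = -4 - 3682 = -3686)
X - 1/(-1486080 - 221798) = -3686 - 1/(-1486080 - 221798) = -3686 - 1/(-1707878) = -3686 - 1*(-1/1707878) = -3686 + 1/1707878 = -6295238307/1707878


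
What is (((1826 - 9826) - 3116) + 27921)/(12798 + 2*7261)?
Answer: 3361/5464 ≈ 0.61512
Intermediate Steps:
(((1826 - 9826) - 3116) + 27921)/(12798 + 2*7261) = ((-8000 - 3116) + 27921)/(12798 + 14522) = (-11116 + 27921)/27320 = 16805*(1/27320) = 3361/5464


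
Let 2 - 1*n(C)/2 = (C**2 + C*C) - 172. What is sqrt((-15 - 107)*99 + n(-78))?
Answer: I*sqrt(36066) ≈ 189.91*I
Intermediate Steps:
n(C) = 348 - 4*C**2 (n(C) = 4 - 2*((C**2 + C*C) - 172) = 4 - 2*((C**2 + C**2) - 172) = 4 - 2*(2*C**2 - 172) = 4 - 2*(-172 + 2*C**2) = 4 + (344 - 4*C**2) = 348 - 4*C**2)
sqrt((-15 - 107)*99 + n(-78)) = sqrt((-15 - 107)*99 + (348 - 4*(-78)**2)) = sqrt(-122*99 + (348 - 4*6084)) = sqrt(-12078 + (348 - 24336)) = sqrt(-12078 - 23988) = sqrt(-36066) = I*sqrt(36066)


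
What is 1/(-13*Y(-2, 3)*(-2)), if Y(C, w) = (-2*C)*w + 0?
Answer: 1/312 ≈ 0.0032051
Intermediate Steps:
Y(C, w) = -2*C*w (Y(C, w) = -2*C*w + 0 = -2*C*w)
1/(-13*Y(-2, 3)*(-2)) = 1/(-(-26)*(-2)*3*(-2)) = 1/(-13*12*(-2)) = 1/(-156*(-2)) = 1/312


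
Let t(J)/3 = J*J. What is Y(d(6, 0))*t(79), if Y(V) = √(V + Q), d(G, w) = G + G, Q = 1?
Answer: 18723*√13 ≈ 67507.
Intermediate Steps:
t(J) = 3*J² (t(J) = 3*(J*J) = 3*J²)
d(G, w) = 2*G
Y(V) = √(1 + V) (Y(V) = √(V + 1) = √(1 + V))
Y(d(6, 0))*t(79) = √(1 + 2*6)*(3*79²) = √(1 + 12)*(3*6241) = √13*18723 = 18723*√13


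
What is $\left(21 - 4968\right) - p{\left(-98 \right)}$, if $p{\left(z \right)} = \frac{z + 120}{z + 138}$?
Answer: $- \frac{98951}{20} \approx -4947.5$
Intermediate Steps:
$p{\left(z \right)} = \frac{120 + z}{138 + z}$
$\left(21 - 4968\right) - p{\left(-98 \right)} = \left(21 - 4968\right) - \frac{120 - 98}{138 - 98} = \left(21 - 4968\right) - \frac{1}{40} \cdot 22 = -4947 - \frac{1}{40} \cdot 22 = -4947 - \frac{11}{20} = - \frac{98951}{20}$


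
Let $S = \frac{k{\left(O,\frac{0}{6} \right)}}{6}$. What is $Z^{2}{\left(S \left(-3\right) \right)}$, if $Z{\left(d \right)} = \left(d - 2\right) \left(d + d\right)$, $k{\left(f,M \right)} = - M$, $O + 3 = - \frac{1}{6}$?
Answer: $0$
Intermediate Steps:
$O = - \frac{19}{6}$ ($O = -3 - \frac{1}{6} = - \frac{19}{6} \approx -3.1667$)
$S = 0$ ($S = \frac{\left(-1\right) \frac{0}{6}}{6} = - \frac{0}{6} \cdot \frac{1}{6} = \left(-1\right) 0 \cdot \frac{1}{6} = 0 \cdot \frac{1}{6} = 0$)
$Z{\left(d \right)} = 2 d \left(-2 + d\right)$ ($Z{\left(d \right)} = \left(-2 + d\right) 2 d = 2 d \left(-2 + d\right)$)
$Z^{2}{\left(S \left(-3\right) \right)} = \left(2 \cdot 0 \left(-3\right) \left(-2 + 0 \left(-3\right)\right)\right)^{2} = \left(2 \cdot 0 \left(-2 + 0\right)\right)^{2} = \left(2 \cdot 0 \left(-2\right)\right)^{2} = 0^{2} = 0$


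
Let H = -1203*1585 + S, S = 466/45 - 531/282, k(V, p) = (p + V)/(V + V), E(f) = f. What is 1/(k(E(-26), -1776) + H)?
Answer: -27495/52425042964 ≈ -5.2446e-7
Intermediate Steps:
k(V, p) = (V + p)/(2*V) (k(V, p) = (V + p)/((2*V)) = (V + p)*(1/(2*V)) = (V + p)/(2*V))
S = 35839/4230 (S = 466*(1/45) - 531*1/282 = 466/45 - 177/94 = 35839/4230 ≈ 8.4726)
H = -8065537811/4230 (H = -1203*1585 + 35839/4230 = -1906755 + 35839/4230 = -8065537811/4230 ≈ -1.9067e+6)
1/(k(E(-26), -1776) + H) = 1/((1/2)*(-26 - 1776)/(-26) - 8065537811/4230) = 1/((1/2)*(-1/26)*(-1802) - 8065537811/4230) = 1/(901/26 - 8065537811/4230) = 1/(-52425042964/27495) = -27495/52425042964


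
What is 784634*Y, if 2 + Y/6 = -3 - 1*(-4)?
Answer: -4707804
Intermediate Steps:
Y = -6 (Y = -12 + 6*(-3 - 1*(-4)) = -12 + 6*(-3 + 4) = -12 + 6*1 = -12 + 6 = -6)
784634*Y = 784634*(-6) = -4707804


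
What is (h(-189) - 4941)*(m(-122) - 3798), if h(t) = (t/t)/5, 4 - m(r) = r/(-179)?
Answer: 16780142592/895 ≈ 1.8749e+7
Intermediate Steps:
m(r) = 4 + r/179 (m(r) = 4 - r/(-179) = 4 - r*(-1)/179 = 4 - (-1)*r/179 = 4 + r/179)
h(t) = ⅕ (h(t) = 1*(⅕) = ⅕)
(h(-189) - 4941)*(m(-122) - 3798) = (⅕ - 4941)*((4 + (1/179)*(-122)) - 3798) = -24704*((4 - 122/179) - 3798)/5 = -24704*(594/179 - 3798)/5 = -24704/5*(-679248/179) = 16780142592/895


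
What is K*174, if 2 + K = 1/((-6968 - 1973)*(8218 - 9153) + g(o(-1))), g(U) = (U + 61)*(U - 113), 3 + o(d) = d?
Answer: -1453450797/4176583 ≈ -348.00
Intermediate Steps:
o(d) = -3 + d
g(U) = (-113 + U)*(61 + U) (g(U) = (61 + U)*(-113 + U) = (-113 + U)*(61 + U))
K = -16706331/8353166 (K = -2 + 1/((-6968 - 1973)*(8218 - 9153) + (-6893 + (-3 - 1)**2 - 52*(-3 - 1))) = -2 + 1/(-8941*(-935) + (-6893 + (-4)**2 - 52*(-4))) = -2 + 1/(8359835 + (-6893 + 16 + 208)) = -2 + 1/(8359835 - 6669) = -2 + 1/8353166 = -16706331/8353166 ≈ -2.0000)
K*174 = -16706331/8353166*174 = -1453450797/4176583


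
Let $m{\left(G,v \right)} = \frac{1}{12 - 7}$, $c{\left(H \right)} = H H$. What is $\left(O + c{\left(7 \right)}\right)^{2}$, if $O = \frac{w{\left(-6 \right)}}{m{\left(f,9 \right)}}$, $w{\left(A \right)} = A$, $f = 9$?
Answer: $361$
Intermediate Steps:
$c{\left(H \right)} = H^{2}$
$m{\left(G,v \right)} = \frac{1}{5}$
$O = -30$ ($O = - 6 \frac{1}{\frac{1}{5}} = \left(-6\right) 5 = -30$)
$\left(O + c{\left(7 \right)}\right)^{2} = \left(-30 + 7^{2}\right)^{2} = \left(-30 + 49\right)^{2} = 19^{2} = 361$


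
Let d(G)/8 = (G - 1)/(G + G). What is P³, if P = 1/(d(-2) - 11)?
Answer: -1/125 ≈ -0.0080000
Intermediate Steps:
d(G) = 4*(-1 + G)/G (d(G) = 8*((G - 1)/(G + G)) = 8*((-1 + G)/((2*G))) = 8*((-1 + G)*(1/(2*G))) = 8*((-1 + G)/(2*G)) = 4*(-1 + G)/G)
P = -⅕ (P = 1/((4 - 4/(-2)) - 11) = 1/((4 - 4*(-½)) - 11) = 1/((4 + 2) - 11) = 1/(6 - 11) = 1/(-5) = -⅕ ≈ -0.20000)
P³ = (-⅕)³ = -1/125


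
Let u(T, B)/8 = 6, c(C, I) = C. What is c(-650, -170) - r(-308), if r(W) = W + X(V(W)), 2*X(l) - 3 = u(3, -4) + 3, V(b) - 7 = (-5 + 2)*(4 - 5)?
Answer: -369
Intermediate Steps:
V(b) = 10 (V(b) = 7 + (-5 + 2)*(4 - 5) = 7 - 3*(-1) = 7 + 3 = 10)
u(T, B) = 48 (u(T, B) = 8*6 = 48)
X(l) = 27 (X(l) = 3/2 + (48 + 3)/2 = 3/2 + (½)*51 = 3/2 + 51/2 = 27)
r(W) = 27 + W (r(W) = W + 27 = 27 + W)
c(-650, -170) - r(-308) = -650 - (27 - 308) = -650 - 1*(-281) = -650 + 281 = -369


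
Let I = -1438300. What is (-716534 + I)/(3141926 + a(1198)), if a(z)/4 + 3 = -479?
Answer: -359139/523333 ≈ -0.68625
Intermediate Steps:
a(z) = -1928 (a(z) = -12 + 4*(-479) = -12 - 1916 = -1928)
(-716534 + I)/(3141926 + a(1198)) = (-716534 - 1438300)/(3141926 - 1928) = -2154834/3139998 = -2154834*1/3139998 = -359139/523333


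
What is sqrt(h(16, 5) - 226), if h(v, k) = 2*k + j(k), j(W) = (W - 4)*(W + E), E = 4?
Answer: 3*I*sqrt(23) ≈ 14.387*I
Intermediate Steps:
j(W) = (-4 + W)*(4 + W) (j(W) = (W - 4)*(W + 4) = (-4 + W)*(4 + W))
h(v, k) = -16 + k**2 + 2*k (h(v, k) = 2*k + (-16 + k**2) = -16 + k**2 + 2*k)
sqrt(h(16, 5) - 226) = sqrt((-16 + 5**2 + 2*5) - 226) = sqrt((-16 + 25 + 10) - 226) = sqrt(19 - 226) = sqrt(-207) = 3*I*sqrt(23)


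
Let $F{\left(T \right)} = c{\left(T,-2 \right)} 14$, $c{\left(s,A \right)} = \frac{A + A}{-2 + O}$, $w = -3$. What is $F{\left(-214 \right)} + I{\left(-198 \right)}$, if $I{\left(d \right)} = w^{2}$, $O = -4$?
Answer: $\frac{55}{3} \approx 18.333$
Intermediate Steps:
$c{\left(s,A \right)} = - \frac{A}{3}$ ($c{\left(s,A \right)} = \frac{A + A}{-2 - 4} = \frac{2 A}{-6} = 2 A \left(- \frac{1}{6}\right) = - \frac{A}{3}$)
$F{\left(T \right)} = \frac{28}{3}$ ($F{\left(T \right)} = \left(- \frac{1}{3}\right) \left(-2\right) 14 = \frac{2}{3} \cdot 14 = \frac{28}{3}$)
$I{\left(d \right)} = 9$ ($I{\left(d \right)} = \left(-3\right)^{2} = 9$)
$F{\left(-214 \right)} + I{\left(-198 \right)} = \frac{28}{3} + 9 = \frac{55}{3}$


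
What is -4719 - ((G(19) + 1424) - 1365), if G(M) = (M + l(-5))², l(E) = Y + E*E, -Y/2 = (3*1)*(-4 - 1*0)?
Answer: -9402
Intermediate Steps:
Y = 24 (Y = -2*3*1*(-4 - 1*0) = -6*(-4 + 0) = -6*(-4) = -2*(-12) = 24)
l(E) = 24 + E² (l(E) = 24 + E*E = 24 + E²)
G(M) = (49 + M)² (G(M) = (M + (24 + (-5)²))² = (M + (24 + 25))² = (M + 49)² = (49 + M)²)
-4719 - ((G(19) + 1424) - 1365) = -4719 - (((49 + 19)² + 1424) - 1365) = -4719 - ((68² + 1424) - 1365) = -4719 - ((4624 + 1424) - 1365) = -4719 - (6048 - 1365) = -4719 - 1*4683 = -4719 - 4683 = -9402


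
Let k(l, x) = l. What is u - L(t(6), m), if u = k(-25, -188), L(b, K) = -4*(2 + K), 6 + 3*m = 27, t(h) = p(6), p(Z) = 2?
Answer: 11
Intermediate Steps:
t(h) = 2
m = 7 (m = -2 + (1/3)*27 = -2 + 9 = 7)
L(b, K) = -8 - 4*K
u = -25
u - L(t(6), m) = -25 - (-8 - 4*7) = -25 - (-8 - 28) = -25 - 1*(-36) = -25 + 36 = 11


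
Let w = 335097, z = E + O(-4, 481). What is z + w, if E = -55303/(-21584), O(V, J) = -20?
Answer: 7232357271/21584 ≈ 3.3508e+5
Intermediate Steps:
E = 55303/21584 (E = -55303*(-1/21584) = 55303/21584 ≈ 2.5622)
z = -376377/21584 (z = 55303/21584 - 20 = -376377/21584 ≈ -17.438)
z + w = -376377/21584 + 335097 = 7232357271/21584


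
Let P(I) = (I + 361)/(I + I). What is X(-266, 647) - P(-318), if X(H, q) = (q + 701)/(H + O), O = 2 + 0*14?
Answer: -35249/6996 ≈ -5.0385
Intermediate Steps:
O = 2 (O = 2 + 0 = 2)
X(H, q) = (701 + q)/(2 + H) (X(H, q) = (q + 701)/(H + 2) = (701 + q)/(2 + H))
P(I) = (361 + I)/(2*I) (P(I) = (361 + I)/((2*I)) = (361 + I)*(1/(2*I)) = (361 + I)/(2*I))
X(-266, 647) - P(-318) = (701 + 647)/(2 - 266) - (361 - 318)/(2*(-318)) = 1348/(-264) - (-1)*43/(2*318) = -1/264*1348 - 1*(-43/636) = -337/66 + 43/636 = -35249/6996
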